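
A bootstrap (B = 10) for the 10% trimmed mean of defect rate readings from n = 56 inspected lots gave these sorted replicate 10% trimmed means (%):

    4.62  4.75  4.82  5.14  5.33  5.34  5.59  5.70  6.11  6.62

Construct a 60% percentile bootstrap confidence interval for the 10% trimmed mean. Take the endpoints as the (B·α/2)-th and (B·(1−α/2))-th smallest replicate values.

α = 0.40; lower rank = 10 × 0.200 = 2; upper rank = 10 × 0.800 = 8.
The 2nd smallest replicate is 4.75; the 8th is 5.70.

(4.75, 5.70)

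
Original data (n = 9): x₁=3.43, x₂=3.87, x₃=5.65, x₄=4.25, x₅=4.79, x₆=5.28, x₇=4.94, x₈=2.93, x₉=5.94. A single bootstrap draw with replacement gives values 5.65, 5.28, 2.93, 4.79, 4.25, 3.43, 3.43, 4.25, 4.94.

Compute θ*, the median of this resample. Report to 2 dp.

Sorted: 2.93, 3.43, 3.43, 4.25, 4.25, 4.79, 4.94, 5.28, 5.65
Median = middle value = 4.25

θ* = 4.25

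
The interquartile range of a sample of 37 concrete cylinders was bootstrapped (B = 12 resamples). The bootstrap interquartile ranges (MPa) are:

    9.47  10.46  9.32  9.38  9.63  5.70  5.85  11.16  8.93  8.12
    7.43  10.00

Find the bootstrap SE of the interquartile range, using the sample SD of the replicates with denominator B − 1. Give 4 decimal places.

SE* = 1.7103

Bootstrap SE is the standard deviation of the 12 replicate interquartile ranges.
Mean of replicates: (9.47 + 10.46 + 9.32 + 9.38 + 9.63 + 5.70 + 5.85 + 11.16 + 8.93 + 8.12 + 7.43 + 10.00) / 12 = 105.45000 / 12 = 8.78750
Sum of squared deviations: (+0.68250)² + (+1.67250)² + (+0.53250)² + (+0.59250)² + (+0.84250)² + (−3.08750)² + (−2.93750)² + (+2.37250)² + (+0.14250)² + (−0.66750)² + (−1.35750)² + (+1.21250)² = 32.17663
Variance = 32.17663 / 11 = 2.92515
SE* = √2.92515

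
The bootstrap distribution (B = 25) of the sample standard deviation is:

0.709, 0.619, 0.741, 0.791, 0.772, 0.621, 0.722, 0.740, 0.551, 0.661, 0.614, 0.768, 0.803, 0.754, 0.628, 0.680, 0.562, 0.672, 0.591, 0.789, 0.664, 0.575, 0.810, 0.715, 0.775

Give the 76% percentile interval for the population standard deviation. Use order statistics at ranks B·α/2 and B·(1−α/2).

Sorted replicates: 0.551, 0.562, 0.575, 0.591, 0.614, 0.619, 0.621, 0.628, 0.661, 0.664, 0.672, 0.680, 0.709, 0.715, 0.722, 0.740, 0.741, 0.754, 0.768, 0.772, 0.775, 0.789, 0.791, 0.803, 0.810
α = 0.24; lower rank = 25 × 0.120 = 3; upper rank = 25 × 0.880 = 22.
The 3rd smallest replicate is 0.575; the 22nd is 0.789.

(0.575, 0.789)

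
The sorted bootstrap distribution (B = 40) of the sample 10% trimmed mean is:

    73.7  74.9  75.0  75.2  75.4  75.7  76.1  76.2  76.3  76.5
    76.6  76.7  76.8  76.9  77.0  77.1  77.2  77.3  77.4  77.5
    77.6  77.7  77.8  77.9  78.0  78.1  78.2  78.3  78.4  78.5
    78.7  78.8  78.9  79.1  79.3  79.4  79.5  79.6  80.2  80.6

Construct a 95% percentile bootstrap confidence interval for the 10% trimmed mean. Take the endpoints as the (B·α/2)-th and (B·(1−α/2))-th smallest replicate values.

(73.7, 80.2)

α = 0.05; lower rank = 40 × 0.025 = 1; upper rank = 40 × 0.975 = 39.
The 1st smallest replicate is 73.7; the 39th is 80.2.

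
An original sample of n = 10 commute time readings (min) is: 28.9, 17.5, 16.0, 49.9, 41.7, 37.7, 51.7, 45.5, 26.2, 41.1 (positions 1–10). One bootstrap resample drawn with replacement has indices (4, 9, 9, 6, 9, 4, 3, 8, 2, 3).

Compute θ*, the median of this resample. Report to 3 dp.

Resample values: 49.9, 26.2, 26.2, 37.7, 26.2, 49.9, 16.0, 45.5, 17.5, 16.0.
Sorted: 16.0, 16.0, 17.5, 26.2, 26.2, 26.2, 37.7, 45.5, 49.9, 49.9
Median = average of the two middle values = 26.200

θ* = 26.200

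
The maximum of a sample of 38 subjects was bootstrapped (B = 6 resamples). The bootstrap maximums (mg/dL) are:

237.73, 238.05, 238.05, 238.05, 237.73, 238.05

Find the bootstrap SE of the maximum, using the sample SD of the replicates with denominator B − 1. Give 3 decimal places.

Bootstrap SE is the standard deviation of the 6 replicate maximums.
Mean of replicates: (237.73 + 238.05 + 238.05 + 238.05 + 237.73 + 238.05) / 6 = 1427.6600 / 6 = 237.9433
Sum of squared deviations: (−0.2133)² + (+0.1067)² + (+0.1067)² + (+0.1067)² + (−0.2133)² + (+0.1067)² = 0.1365
Variance = 0.1365 / 5 = 0.0273
SE* = √0.0273

SE* = 0.165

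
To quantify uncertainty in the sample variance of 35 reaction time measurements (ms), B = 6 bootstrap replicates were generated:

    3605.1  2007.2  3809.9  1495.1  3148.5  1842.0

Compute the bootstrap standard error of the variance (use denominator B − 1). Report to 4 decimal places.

SE* = 990.5479

Bootstrap SE is the standard deviation of the 6 replicate variances.
Mean of replicates: (3605.1 + 2007.2 + 3809.9 + 1495.1 + 3148.5 + 1842.0) / 6 = 15907.80000 / 6 = 2651.30000
Sum of squared deviations: (+953.80000)² + (−644.10000)² + (+1158.60000)² + (−1156.20000)² + (+497.20000)² + (−809.30000)² = 4905925.98000
Variance = 4905925.98000 / 5 = 981185.19600
SE* = √981185.19600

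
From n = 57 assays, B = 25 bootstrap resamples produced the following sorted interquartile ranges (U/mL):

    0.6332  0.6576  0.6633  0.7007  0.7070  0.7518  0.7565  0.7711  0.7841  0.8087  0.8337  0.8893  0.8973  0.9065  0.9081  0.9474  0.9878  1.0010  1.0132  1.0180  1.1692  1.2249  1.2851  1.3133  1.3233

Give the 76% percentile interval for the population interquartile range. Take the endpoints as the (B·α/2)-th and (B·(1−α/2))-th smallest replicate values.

α = 0.24; lower rank = 25 × 0.120 = 3; upper rank = 25 × 0.880 = 22.
The 3rd smallest replicate is 0.6633; the 22nd is 1.2249.

(0.6633, 1.2249)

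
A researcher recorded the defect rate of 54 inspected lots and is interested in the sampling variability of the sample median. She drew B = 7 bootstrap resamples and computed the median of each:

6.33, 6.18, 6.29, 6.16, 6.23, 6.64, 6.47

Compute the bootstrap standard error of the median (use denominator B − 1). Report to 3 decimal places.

Bootstrap SE is the standard deviation of the 7 replicate medians.
Mean of replicates: (6.33 + 6.18 + 6.29 + 6.16 + 6.23 + 6.64 + 6.47) / 7 = 44.3000 / 7 = 6.3286
Sum of squared deviations: (+0.0014)² + (−0.1486)² + (−0.0386)² + (−0.1686)² + (−0.0986)² + (+0.3114)² + (+0.1414)² = 0.1787
Variance = 0.1787 / 6 = 0.0298
SE* = √0.0298

SE* = 0.173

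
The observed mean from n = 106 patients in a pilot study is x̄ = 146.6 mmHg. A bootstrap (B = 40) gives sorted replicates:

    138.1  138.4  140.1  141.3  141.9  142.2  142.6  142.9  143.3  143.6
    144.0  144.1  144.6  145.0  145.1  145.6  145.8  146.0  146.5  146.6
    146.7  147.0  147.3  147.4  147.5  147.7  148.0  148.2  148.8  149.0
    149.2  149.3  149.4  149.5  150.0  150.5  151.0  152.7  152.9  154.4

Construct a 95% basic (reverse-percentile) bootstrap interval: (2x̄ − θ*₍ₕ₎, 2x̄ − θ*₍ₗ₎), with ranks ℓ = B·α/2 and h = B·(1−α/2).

Percentile endpoints at ranks 1 and 39: θ*₍1₎ = 138.1, θ*₍39₎ = 152.9.
Basic interval reflects these around x̄:
  lower = 2 × 146.6 − 152.9 = 140.3
  upper = 2 × 146.6 − 138.1 = 155.1

(140.3, 155.1)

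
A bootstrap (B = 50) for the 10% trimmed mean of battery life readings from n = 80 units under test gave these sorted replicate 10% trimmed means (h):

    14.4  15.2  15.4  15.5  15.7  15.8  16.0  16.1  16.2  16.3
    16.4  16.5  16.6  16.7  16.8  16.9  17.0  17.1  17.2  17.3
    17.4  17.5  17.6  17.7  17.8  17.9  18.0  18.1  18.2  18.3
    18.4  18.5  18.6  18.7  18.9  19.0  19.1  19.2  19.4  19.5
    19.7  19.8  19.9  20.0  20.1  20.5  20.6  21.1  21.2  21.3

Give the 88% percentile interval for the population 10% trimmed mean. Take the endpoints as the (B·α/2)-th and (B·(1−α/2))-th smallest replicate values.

α = 0.12; lower rank = 50 × 0.060 = 3; upper rank = 50 × 0.940 = 47.
The 3rd smallest replicate is 15.4; the 47th is 20.6.

(15.4, 20.6)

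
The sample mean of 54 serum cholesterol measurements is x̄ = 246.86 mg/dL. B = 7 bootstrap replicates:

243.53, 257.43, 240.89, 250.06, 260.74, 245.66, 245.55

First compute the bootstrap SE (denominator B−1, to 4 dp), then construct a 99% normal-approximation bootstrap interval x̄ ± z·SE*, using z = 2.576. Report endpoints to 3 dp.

Mean of replicates = 249.1229; sum of squared deviations = 328.6615; SE* = √(328.6615/6) = 7.4011
Margin = 2.576 × 7.4011 = 19.0652
Interval: 246.86 ± 19.0652

(227.795, 265.925)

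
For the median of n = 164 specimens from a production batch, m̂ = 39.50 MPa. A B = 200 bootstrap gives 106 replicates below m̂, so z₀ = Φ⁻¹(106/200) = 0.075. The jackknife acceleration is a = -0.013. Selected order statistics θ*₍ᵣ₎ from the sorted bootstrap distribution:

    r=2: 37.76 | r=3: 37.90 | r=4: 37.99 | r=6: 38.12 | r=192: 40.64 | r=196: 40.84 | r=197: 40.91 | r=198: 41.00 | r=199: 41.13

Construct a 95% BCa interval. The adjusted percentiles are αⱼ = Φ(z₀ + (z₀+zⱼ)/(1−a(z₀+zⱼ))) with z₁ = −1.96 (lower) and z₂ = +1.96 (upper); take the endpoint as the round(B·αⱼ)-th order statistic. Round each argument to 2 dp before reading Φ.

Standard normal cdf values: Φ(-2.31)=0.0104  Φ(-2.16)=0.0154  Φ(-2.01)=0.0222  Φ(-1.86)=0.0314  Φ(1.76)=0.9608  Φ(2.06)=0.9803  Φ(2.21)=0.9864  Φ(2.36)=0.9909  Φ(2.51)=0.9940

(38.12, 40.84)

Lower: z₀ + z₁ = 0.075 + (-1.960) = -1.885; 1 − a(z₀+z₁) = 1 − (-0.013)(-1.885) = 0.9755; argument = 0.075 + (-1.885)/0.9755 = -1.8574 → -1.86.
α₁ = Φ(-1.86) = 0.0314; rank = round(200 × 0.0314) = 6; θ*₍6₎ = 38.12.
Upper: z₀ + z₂ = 2.035; 1 − a(z₀+z₂) = 1.0265; argument = 2.0576 → 2.06; α₂ = 0.9803; rank = 196; θ*₍196₎ = 40.84.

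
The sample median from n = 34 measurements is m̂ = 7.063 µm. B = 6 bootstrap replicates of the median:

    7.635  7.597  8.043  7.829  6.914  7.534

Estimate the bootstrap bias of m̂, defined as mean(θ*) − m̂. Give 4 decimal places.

mean(θ*) = (7.635 + 7.597 + 8.043 + 7.829 + 6.914 + 7.534) / 6 = 7.59200
bias = 7.59200 − 7.063

bias = +0.5290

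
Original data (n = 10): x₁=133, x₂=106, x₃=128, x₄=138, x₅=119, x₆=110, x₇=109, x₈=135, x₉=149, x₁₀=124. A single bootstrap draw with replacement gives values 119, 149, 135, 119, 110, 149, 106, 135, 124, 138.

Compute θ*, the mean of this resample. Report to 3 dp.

θ* = 128.400

Mean = (119 + 149 + 135 + 119 + 110 + 149 + 106 + 135 + 124 + 138) / 10 = 1284.0 / 10 = 128.400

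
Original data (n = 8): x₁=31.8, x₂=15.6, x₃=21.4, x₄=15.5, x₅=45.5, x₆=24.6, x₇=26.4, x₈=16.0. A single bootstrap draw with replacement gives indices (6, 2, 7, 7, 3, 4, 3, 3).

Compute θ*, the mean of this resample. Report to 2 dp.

Resample values: 24.6, 15.6, 26.4, 26.4, 21.4, 15.5, 21.4, 21.4.
Mean = (24.6 + 15.6 + 26.4 + 26.4 + 21.4 + 15.5 + 21.4 + 21.4) / 8 = 172.70 / 8 = 21.59

θ* = 21.59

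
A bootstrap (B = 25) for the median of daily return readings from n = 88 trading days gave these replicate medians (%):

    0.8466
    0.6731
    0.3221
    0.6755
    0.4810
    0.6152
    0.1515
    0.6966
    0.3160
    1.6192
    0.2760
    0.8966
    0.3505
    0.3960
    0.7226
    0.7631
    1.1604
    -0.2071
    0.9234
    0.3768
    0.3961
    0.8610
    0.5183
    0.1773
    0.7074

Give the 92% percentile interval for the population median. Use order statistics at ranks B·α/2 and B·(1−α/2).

(-0.2071, 1.1604)

Sorted replicates: -0.2071, 0.1515, 0.1773, 0.2760, 0.3160, 0.3221, 0.3505, 0.3768, 0.3960, 0.3961, 0.4810, 0.5183, 0.6152, 0.6731, 0.6755, 0.6966, 0.7074, 0.7226, 0.7631, 0.8466, 0.8610, 0.8966, 0.9234, 1.1604, 1.6192
α = 0.08; lower rank = 25 × 0.040 = 1; upper rank = 25 × 0.960 = 24.
The 1st smallest replicate is -0.2071; the 24th is 1.1604.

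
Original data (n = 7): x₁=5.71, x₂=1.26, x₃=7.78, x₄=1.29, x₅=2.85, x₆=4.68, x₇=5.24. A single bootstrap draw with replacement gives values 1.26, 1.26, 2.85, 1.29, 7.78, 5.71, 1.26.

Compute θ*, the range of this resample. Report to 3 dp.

Range = 7.78 − 1.26 = 6.520

θ* = 6.520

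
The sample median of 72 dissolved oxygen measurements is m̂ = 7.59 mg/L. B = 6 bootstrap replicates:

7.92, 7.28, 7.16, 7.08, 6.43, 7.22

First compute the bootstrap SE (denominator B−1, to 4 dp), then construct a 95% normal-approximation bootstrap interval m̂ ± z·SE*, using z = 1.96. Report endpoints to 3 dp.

Mean of replicates = 7.1817; sum of squared deviations = 1.1321; SE* = √(1.1321/5) = 0.4758
Margin = 1.96 × 0.4758 = 0.9326
Interval: 7.59 ± 0.9326

(6.657, 8.523)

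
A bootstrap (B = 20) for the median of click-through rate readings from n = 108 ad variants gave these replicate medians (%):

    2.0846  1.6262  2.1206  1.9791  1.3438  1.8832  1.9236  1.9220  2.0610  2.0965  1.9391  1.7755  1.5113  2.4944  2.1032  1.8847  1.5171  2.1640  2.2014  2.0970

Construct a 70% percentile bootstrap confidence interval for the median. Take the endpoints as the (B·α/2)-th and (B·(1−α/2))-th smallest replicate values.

Sorted replicates: 1.3438, 1.5113, 1.5171, 1.6262, 1.7755, 1.8832, 1.8847, 1.9220, 1.9236, 1.9391, 1.9791, 2.0610, 2.0846, 2.0965, 2.0970, 2.1032, 2.1206, 2.1640, 2.2014, 2.4944
α = 0.30; lower rank = 20 × 0.150 = 3; upper rank = 20 × 0.850 = 17.
The 3rd smallest replicate is 1.5171; the 17th is 2.1206.

(1.5171, 2.1206)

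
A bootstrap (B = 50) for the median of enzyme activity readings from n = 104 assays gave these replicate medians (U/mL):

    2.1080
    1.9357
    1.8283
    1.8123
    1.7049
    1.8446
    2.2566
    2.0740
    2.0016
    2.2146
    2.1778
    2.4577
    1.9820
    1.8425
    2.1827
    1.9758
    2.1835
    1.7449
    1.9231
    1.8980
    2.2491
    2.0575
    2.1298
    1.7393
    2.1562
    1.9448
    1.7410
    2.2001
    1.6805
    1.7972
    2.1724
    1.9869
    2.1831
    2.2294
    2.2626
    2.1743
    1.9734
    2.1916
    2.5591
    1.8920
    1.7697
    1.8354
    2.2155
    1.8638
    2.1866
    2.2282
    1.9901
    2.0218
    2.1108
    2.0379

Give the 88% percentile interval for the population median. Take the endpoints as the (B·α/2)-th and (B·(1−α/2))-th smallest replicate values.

Sorted replicates: 1.6805, 1.7049, 1.7393, 1.7410, 1.7449, 1.7697, 1.7972, 1.8123, 1.8283, 1.8354, 1.8425, 1.8446, 1.8638, 1.8920, 1.8980, 1.9231, 1.9357, 1.9448, 1.9734, 1.9758, 1.9820, 1.9869, 1.9901, 2.0016, 2.0218, 2.0379, 2.0575, 2.0740, 2.1080, 2.1108, 2.1298, 2.1562, 2.1724, 2.1743, 2.1778, 2.1827, 2.1831, 2.1835, 2.1866, 2.1916, 2.2001, 2.2146, 2.2155, 2.2282, 2.2294, 2.2491, 2.2566, 2.2626, 2.4577, 2.5591
α = 0.12; lower rank = 50 × 0.060 = 3; upper rank = 50 × 0.940 = 47.
The 3rd smallest replicate is 1.7393; the 47th is 2.2566.

(1.7393, 2.2566)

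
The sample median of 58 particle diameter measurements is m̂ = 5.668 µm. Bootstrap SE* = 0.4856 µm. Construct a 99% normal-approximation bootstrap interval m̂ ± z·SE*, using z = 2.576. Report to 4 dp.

(4.4171, 6.9189)

Margin = 2.576 × 0.4856 = 1.25091
Interval: 5.668 ± 1.25091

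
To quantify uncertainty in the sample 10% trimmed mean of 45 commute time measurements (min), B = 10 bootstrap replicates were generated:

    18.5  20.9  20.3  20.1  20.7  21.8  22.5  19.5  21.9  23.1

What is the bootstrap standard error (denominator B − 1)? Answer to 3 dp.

SE* = 1.413

Bootstrap SE is the standard deviation of the 10 replicate 10% trimmed means.
Mean of replicates: (18.5 + 20.9 + 20.3 + 20.1 + 20.7 + 21.8 + 22.5 + 19.5 + 21.9 + 23.1) / 10 = 209.3000 / 10 = 20.9300
Sum of squared deviations: (−2.4300)² + (−0.0300)² + (−0.6300)² + (−0.8300)² + (−0.2300)² + (+0.8700)² + (+1.5700)² + (−1.4300)² + (+0.9700)² + (+2.1700)² = 17.9610
Variance = 17.9610 / 9 = 1.9957
SE* = √1.9957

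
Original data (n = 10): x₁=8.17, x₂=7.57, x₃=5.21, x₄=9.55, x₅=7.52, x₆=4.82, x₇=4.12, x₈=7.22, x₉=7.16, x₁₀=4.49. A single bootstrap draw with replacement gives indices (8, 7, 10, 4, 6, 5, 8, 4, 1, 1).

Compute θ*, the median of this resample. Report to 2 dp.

Resample values: 7.22, 4.12, 4.49, 9.55, 4.82, 7.52, 7.22, 9.55, 8.17, 8.17.
Sorted: 4.12, 4.49, 4.82, 7.22, 7.22, 7.52, 8.17, 8.17, 9.55, 9.55
Median = average of the two middle values = 7.37

θ* = 7.37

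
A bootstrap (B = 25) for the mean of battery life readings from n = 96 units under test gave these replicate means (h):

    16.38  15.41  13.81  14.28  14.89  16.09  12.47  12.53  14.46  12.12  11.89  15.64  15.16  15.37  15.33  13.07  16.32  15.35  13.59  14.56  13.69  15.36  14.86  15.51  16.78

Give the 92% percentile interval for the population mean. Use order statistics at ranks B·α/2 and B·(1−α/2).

(11.89, 16.38)

Sorted replicates: 11.89, 12.12, 12.47, 12.53, 13.07, 13.59, 13.69, 13.81, 14.28, 14.46, 14.56, 14.86, 14.89, 15.16, 15.33, 15.35, 15.36, 15.37, 15.41, 15.51, 15.64, 16.09, 16.32, 16.38, 16.78
α = 0.08; lower rank = 25 × 0.040 = 1; upper rank = 25 × 0.960 = 24.
The 1st smallest replicate is 11.89; the 24th is 16.38.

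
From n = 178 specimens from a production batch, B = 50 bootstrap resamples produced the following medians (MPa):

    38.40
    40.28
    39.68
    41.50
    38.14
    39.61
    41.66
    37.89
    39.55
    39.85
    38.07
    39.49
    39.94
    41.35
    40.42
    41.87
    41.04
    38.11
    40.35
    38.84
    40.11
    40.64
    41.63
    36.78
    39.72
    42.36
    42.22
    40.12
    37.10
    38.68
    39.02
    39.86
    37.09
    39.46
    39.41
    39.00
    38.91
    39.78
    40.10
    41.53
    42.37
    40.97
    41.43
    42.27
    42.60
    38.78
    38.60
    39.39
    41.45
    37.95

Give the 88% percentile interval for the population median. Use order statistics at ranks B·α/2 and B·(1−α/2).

Sorted replicates: 36.78, 37.09, 37.10, 37.89, 37.95, 38.07, 38.11, 38.14, 38.40, 38.60, 38.68, 38.78, 38.84, 38.91, 39.00, 39.02, 39.39, 39.41, 39.46, 39.49, 39.55, 39.61, 39.68, 39.72, 39.78, 39.85, 39.86, 39.94, 40.10, 40.11, 40.12, 40.28, 40.35, 40.42, 40.64, 40.97, 41.04, 41.35, 41.43, 41.45, 41.50, 41.53, 41.63, 41.66, 41.87, 42.22, 42.27, 42.36, 42.37, 42.60
α = 0.12; lower rank = 50 × 0.060 = 3; upper rank = 50 × 0.940 = 47.
The 3rd smallest replicate is 37.10; the 47th is 42.27.

(37.10, 42.27)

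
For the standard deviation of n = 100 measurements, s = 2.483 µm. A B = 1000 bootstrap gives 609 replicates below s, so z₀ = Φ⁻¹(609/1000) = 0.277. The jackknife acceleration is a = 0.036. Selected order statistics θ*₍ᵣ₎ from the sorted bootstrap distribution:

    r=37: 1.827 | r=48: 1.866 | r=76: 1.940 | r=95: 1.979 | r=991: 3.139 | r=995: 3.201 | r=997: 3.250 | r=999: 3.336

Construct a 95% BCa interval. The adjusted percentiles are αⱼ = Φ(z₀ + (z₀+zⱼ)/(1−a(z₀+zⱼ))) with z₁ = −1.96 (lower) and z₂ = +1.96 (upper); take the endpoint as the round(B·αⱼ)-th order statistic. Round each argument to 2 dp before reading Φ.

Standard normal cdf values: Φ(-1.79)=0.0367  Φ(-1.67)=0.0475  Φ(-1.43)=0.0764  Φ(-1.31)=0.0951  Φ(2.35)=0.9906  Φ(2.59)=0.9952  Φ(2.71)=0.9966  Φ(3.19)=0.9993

Lower: z₀ + z₁ = 0.277 + (-1.960) = -1.683; 1 − a(z₀+z₁) = 1 − (0.036)(-1.683) = 1.0606; argument = 0.277 + (-1.683)/1.0606 = -1.3099 → -1.31.
α₁ = Φ(-1.31) = 0.0951; rank = round(1000 × 0.0951) = 95; θ*₍95₎ = 1.979.
Upper: z₀ + z₂ = 2.237; 1 − a(z₀+z₂) = 0.9195; argument = 2.7099 → 2.71; α₂ = 0.9966; rank = 997; θ*₍997₎ = 3.250.

(1.979, 3.250)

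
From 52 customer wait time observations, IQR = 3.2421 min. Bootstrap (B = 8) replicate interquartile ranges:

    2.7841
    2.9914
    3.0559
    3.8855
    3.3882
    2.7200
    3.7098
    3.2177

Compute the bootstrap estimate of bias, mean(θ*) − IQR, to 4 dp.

mean(θ*) = (2.7841 + 2.9914 + 3.0559 + 3.8855 + 3.3882 + 2.7200 + 3.7098 + 3.2177) / 8 = 3.21908
bias = 3.21908 − 3.2421

bias = −0.0230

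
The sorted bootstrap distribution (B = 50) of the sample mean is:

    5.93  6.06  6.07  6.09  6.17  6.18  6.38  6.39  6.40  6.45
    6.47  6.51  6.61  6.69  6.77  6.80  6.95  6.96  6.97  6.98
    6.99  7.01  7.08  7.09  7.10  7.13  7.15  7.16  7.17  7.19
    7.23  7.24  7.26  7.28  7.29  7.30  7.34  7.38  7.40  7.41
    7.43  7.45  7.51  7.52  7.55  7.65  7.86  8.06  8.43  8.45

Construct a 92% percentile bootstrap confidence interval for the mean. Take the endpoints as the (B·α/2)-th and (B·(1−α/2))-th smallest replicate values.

(6.06, 8.06)

α = 0.08; lower rank = 50 × 0.040 = 2; upper rank = 50 × 0.960 = 48.
The 2nd smallest replicate is 6.06; the 48th is 8.06.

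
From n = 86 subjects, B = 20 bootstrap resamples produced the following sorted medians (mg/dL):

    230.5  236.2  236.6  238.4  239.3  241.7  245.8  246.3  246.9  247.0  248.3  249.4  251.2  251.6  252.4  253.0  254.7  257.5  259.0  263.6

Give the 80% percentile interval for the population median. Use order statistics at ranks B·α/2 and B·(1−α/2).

α = 0.20; lower rank = 20 × 0.100 = 2; upper rank = 20 × 0.900 = 18.
The 2nd smallest replicate is 236.2; the 18th is 257.5.

(236.2, 257.5)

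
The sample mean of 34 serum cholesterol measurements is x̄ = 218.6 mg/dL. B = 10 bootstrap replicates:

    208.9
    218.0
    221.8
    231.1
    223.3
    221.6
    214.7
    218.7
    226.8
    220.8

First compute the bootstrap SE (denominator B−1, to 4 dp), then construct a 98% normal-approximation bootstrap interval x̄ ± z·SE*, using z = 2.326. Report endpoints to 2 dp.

(204.29, 232.91)

Mean of replicates = 220.5700; sum of squared deviations = 340.5210; SE* = √(340.5210/9) = 6.1511
Margin = 2.326 × 6.1511 = 14.307
Interval: 218.6 ± 14.307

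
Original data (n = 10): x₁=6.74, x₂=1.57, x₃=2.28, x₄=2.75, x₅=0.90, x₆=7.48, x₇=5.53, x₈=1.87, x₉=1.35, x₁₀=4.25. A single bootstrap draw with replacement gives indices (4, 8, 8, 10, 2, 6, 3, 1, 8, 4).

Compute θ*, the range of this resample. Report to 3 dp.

θ* = 5.910

Resample values: 2.75, 1.87, 1.87, 4.25, 1.57, 7.48, 2.28, 6.74, 1.87, 2.75.
Range = 7.48 − 1.57 = 5.910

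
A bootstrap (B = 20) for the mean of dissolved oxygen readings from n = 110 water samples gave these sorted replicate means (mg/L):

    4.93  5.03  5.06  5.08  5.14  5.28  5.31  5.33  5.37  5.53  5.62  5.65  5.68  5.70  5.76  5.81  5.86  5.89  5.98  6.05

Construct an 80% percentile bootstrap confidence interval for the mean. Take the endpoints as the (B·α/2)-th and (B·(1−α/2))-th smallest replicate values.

(5.03, 5.89)

α = 0.20; lower rank = 20 × 0.100 = 2; upper rank = 20 × 0.900 = 18.
The 2nd smallest replicate is 5.03; the 18th is 5.89.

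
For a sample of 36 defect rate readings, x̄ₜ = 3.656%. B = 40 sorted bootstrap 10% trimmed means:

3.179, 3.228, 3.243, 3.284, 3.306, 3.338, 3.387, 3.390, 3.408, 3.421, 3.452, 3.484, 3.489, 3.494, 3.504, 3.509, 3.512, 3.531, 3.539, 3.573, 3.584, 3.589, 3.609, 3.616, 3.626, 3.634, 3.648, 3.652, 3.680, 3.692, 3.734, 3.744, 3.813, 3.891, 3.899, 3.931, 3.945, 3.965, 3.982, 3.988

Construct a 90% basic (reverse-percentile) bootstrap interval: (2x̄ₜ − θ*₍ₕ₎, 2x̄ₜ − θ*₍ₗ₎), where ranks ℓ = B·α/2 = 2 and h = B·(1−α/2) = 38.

(3.347, 4.084)

Percentile endpoints at ranks 2 and 38: θ*₍2₎ = 3.228, θ*₍38₎ = 3.965.
Basic interval reflects these around x̄ₜ:
  lower = 2 × 3.656 − 3.965 = 3.347
  upper = 2 × 3.656 − 3.228 = 4.084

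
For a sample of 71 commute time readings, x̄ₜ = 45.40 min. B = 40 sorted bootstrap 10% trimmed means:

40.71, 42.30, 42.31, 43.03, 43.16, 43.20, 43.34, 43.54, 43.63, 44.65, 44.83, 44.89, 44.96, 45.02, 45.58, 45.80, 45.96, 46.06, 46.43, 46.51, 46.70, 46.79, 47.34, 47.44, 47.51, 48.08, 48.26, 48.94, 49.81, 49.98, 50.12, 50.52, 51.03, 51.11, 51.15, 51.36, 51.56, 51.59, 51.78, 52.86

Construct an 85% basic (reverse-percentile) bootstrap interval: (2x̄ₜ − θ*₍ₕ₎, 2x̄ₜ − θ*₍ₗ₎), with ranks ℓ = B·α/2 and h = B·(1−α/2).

(39.24, 48.49)

Percentile endpoints at ranks 3 and 37: θ*₍3₎ = 42.31, θ*₍37₎ = 51.56.
Basic interval reflects these around x̄ₜ:
  lower = 2 × 45.40 − 51.56 = 39.24
  upper = 2 × 45.40 − 42.31 = 48.49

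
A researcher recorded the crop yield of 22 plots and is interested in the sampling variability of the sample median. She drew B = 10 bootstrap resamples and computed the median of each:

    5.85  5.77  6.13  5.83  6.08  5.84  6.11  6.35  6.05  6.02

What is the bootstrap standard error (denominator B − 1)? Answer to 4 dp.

Bootstrap SE is the standard deviation of the 10 replicate medians.
Mean of replicates: (5.85 + 5.77 + 6.13 + 5.83 + 6.08 + 5.84 + 6.11 + 6.35 + 6.05 + 6.02) / 10 = 60.03000 / 10 = 6.00300
Sum of squared deviations: (−0.15300)² + (−0.23300)² + (+0.12700)² + (−0.17300)² + (+0.07700)² + (−0.16300)² + (+0.10700)² + (+0.34700)² + (+0.04700)² + (+0.01700)² = 0.29061
Variance = 0.29061 / 9 = 0.03229
SE* = √0.03229

SE* = 0.1797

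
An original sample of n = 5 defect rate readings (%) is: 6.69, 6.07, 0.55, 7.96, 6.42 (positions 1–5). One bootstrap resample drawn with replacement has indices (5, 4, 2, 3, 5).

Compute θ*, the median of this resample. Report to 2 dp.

Resample values: 6.42, 7.96, 6.07, 0.55, 6.42.
Sorted: 0.55, 6.07, 6.42, 6.42, 7.96
Median = middle value = 6.42

θ* = 6.42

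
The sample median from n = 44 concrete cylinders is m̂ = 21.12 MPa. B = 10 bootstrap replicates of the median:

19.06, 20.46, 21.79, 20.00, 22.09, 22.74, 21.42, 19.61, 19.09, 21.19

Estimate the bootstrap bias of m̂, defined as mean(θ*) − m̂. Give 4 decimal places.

mean(θ*) = (19.06 + 20.46 + 21.79 + 20.00 + 22.09 + 22.74 + 21.42 + 19.61 + 19.09 + 21.19) / 10 = 20.74500
bias = 20.74500 − 21.12

bias = −0.3750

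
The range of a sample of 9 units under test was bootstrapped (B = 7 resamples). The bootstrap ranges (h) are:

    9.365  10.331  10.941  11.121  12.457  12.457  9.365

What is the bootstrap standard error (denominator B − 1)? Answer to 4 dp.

Bootstrap SE is the standard deviation of the 7 replicate ranges.
Mean of replicates: (9.365 + 10.331 + 10.941 + 11.121 + 12.457 + 12.457 + 9.365) / 7 = 76.03700 / 7 = 10.86243
Sum of squared deviations: (−1.49743)² + (−0.53143)² + (+0.07857)² + (+0.25857)² + (+1.59457)² + (+1.59457)² + (−1.49743)² = 9.92535
Variance = 9.92535 / 6 = 1.65422
SE* = √1.65422

SE* = 1.2862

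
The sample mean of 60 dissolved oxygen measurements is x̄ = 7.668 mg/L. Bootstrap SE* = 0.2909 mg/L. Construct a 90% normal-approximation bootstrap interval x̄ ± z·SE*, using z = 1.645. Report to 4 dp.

(7.1895, 8.1465)

Margin = 1.645 × 0.2909 = 0.47853
Interval: 7.668 ± 0.47853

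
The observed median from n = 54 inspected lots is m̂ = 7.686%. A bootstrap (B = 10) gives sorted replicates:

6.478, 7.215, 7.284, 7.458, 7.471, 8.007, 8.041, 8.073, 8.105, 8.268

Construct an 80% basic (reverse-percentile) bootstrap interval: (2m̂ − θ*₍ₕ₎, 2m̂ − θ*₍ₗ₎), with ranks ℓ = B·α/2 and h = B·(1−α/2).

(7.267, 8.894)

Percentile endpoints at ranks 1 and 9: θ*₍1₎ = 6.478, θ*₍9₎ = 8.105.
Basic interval reflects these around m̂:
  lower = 2 × 7.686 − 8.105 = 7.267
  upper = 2 × 7.686 − 6.478 = 8.894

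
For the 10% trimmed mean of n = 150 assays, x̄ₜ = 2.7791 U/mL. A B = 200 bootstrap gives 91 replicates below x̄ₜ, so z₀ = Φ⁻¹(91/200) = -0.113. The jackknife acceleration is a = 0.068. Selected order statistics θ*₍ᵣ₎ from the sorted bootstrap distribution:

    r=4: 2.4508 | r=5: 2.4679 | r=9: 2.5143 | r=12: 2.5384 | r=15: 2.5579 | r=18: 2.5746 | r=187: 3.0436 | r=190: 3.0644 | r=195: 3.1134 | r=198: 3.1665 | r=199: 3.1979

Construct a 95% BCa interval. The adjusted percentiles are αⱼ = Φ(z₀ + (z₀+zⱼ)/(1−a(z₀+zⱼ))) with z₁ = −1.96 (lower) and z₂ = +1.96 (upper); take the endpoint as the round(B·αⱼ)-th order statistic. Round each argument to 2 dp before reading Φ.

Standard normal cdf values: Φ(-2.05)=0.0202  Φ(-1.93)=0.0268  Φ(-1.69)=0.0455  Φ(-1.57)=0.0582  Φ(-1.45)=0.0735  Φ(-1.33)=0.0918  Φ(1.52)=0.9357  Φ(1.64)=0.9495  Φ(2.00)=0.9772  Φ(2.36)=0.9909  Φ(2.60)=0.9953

Lower: z₀ + z₁ = -0.113 + (-1.960) = -2.073; 1 − a(z₀+z₁) = 1 − (0.068)(-2.073) = 1.1410; argument = -0.113 + (-2.073)/1.1410 = -1.9299 → -1.93.
α₁ = Φ(-1.93) = 0.0268; rank = round(200 × 0.0268) = 5; θ*₍5₎ = 2.4679.
Upper: z₀ + z₂ = 1.847; 1 − a(z₀+z₂) = 0.8744; argument = 1.9993 → 2.00; α₂ = 0.9772; rank = 195; θ*₍195₎ = 3.1134.

(2.4679, 3.1134)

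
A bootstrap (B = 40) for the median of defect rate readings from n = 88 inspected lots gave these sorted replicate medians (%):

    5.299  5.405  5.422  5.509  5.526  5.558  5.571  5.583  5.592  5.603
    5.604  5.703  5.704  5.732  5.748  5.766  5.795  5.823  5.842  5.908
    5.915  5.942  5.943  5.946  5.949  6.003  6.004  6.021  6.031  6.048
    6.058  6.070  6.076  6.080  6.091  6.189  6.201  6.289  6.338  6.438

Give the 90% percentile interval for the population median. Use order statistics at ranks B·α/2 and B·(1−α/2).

(5.405, 6.289)

α = 0.10; lower rank = 40 × 0.050 = 2; upper rank = 40 × 0.950 = 38.
The 2nd smallest replicate is 5.405; the 38th is 6.289.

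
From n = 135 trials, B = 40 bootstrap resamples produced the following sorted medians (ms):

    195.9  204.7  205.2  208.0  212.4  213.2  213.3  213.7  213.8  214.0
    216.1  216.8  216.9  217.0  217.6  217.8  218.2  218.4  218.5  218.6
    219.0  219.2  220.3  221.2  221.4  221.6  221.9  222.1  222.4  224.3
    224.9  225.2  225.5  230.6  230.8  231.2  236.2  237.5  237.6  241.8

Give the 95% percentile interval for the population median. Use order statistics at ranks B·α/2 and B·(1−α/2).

(195.9, 237.6)

α = 0.05; lower rank = 40 × 0.025 = 1; upper rank = 40 × 0.975 = 39.
The 1st smallest replicate is 195.9; the 39th is 237.6.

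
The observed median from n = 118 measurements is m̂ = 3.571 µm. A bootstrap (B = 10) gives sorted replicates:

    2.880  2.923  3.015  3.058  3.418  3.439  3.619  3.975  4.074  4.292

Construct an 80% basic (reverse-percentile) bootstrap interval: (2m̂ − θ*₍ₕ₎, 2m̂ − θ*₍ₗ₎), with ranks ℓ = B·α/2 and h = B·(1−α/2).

Percentile endpoints at ranks 1 and 9: θ*₍1₎ = 2.880, θ*₍9₎ = 4.074.
Basic interval reflects these around m̂:
  lower = 2 × 3.571 − 4.074 = 3.068
  upper = 2 × 3.571 − 2.880 = 4.262

(3.068, 4.262)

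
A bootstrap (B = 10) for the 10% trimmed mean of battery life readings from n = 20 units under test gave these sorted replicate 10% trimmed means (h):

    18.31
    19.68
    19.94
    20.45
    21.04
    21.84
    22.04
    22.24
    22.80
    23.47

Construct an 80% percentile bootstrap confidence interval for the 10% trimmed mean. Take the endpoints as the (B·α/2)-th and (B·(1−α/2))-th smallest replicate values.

α = 0.20; lower rank = 10 × 0.100 = 1; upper rank = 10 × 0.900 = 9.
The 1st smallest replicate is 18.31; the 9th is 22.80.

(18.31, 22.80)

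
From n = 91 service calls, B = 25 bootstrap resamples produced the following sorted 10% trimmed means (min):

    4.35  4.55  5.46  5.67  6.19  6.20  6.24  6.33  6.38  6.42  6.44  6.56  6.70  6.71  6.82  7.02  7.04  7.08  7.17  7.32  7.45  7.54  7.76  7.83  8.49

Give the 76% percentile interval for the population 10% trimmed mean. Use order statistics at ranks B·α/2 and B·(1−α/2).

(5.46, 7.54)

α = 0.24; lower rank = 25 × 0.120 = 3; upper rank = 25 × 0.880 = 22.
The 3rd smallest replicate is 5.46; the 22nd is 7.54.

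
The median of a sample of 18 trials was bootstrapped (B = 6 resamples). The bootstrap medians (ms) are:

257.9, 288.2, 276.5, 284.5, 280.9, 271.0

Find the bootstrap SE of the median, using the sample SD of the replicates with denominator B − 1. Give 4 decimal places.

Bootstrap SE is the standard deviation of the 6 replicate medians.
Mean of replicates: (257.9 + 288.2 + 276.5 + 284.5 + 280.9 + 271.0) / 6 = 1659.00000 / 6 = 276.50000
Sum of squared deviations: (−18.60000)² + (+11.70000)² + (+0.00000)² + (+8.00000)² + (+4.40000)² + (−5.50000)² = 596.46000
Variance = 596.46000 / 5 = 119.29200
SE* = √119.29200

SE* = 10.9221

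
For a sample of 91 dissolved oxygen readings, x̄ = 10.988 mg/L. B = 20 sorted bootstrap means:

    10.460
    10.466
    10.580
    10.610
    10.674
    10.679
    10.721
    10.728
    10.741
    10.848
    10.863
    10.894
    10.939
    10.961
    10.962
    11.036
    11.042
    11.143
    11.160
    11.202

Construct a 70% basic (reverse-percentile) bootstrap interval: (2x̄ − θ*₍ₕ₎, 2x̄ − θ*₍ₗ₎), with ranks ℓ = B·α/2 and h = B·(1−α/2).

Percentile endpoints at ranks 3 and 17: θ*₍3₎ = 10.580, θ*₍17₎ = 11.042.
Basic interval reflects these around x̄:
  lower = 2 × 10.988 − 11.042 = 10.934
  upper = 2 × 10.988 − 10.580 = 11.396

(10.934, 11.396)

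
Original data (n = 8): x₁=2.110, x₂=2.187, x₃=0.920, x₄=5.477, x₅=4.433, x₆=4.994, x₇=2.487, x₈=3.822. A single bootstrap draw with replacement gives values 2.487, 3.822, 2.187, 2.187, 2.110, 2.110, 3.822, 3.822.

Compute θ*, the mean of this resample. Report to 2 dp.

Mean = (2.487 + 3.822 + 2.187 + 2.187 + 2.110 + 2.110 + 3.822 + 3.822) / 8 = 22.5470 / 8 = 2.82

θ* = 2.82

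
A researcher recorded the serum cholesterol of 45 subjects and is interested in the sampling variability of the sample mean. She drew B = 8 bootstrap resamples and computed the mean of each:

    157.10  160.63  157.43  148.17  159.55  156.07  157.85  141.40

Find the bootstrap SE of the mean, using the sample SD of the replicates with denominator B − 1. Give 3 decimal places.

Bootstrap SE is the standard deviation of the 8 replicate means.
Mean of replicates: (157.10 + 160.63 + 157.43 + 148.17 + 159.55 + 156.07 + 157.85 + 141.40) / 8 = 1238.2000 / 8 = 154.7750
Sum of squared deviations: (+2.3250)² + (+5.8550)² + (+2.6550)² + (−6.6050)² + (+4.7750)² + (+1.2950)² + (+3.0750)² + (−13.3750)² = 303.1856
Variance = 303.1856 / 7 = 43.3122
SE* = √43.3122

SE* = 6.581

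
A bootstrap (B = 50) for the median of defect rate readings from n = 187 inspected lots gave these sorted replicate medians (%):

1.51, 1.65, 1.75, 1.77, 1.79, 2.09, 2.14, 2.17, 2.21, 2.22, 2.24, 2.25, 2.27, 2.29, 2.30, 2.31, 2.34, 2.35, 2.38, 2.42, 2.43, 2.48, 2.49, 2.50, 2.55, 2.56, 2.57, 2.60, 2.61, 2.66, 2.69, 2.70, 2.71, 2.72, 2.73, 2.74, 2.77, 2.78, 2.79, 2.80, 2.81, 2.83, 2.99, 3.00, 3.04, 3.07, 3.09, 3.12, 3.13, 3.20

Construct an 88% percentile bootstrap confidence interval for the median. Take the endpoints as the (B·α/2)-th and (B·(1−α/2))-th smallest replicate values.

(1.75, 3.09)

α = 0.12; lower rank = 50 × 0.060 = 3; upper rank = 50 × 0.940 = 47.
The 3rd smallest replicate is 1.75; the 47th is 3.09.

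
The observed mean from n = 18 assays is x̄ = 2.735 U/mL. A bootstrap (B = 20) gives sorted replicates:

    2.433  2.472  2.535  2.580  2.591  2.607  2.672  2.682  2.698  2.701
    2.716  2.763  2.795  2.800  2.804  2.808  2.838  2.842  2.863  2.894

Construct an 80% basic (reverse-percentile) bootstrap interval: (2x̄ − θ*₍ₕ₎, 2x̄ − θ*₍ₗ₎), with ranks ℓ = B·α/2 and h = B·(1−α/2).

Percentile endpoints at ranks 2 and 18: θ*₍2₎ = 2.472, θ*₍18₎ = 2.842.
Basic interval reflects these around x̄:
  lower = 2 × 2.735 − 2.842 = 2.628
  upper = 2 × 2.735 − 2.472 = 2.998

(2.628, 2.998)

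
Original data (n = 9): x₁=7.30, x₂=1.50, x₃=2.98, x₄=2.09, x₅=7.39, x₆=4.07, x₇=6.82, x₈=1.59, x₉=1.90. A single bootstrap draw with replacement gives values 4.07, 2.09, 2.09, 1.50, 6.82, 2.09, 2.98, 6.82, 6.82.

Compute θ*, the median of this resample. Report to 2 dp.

θ* = 2.98

Sorted: 1.50, 2.09, 2.09, 2.09, 2.98, 4.07, 6.82, 6.82, 6.82
Median = middle value = 2.98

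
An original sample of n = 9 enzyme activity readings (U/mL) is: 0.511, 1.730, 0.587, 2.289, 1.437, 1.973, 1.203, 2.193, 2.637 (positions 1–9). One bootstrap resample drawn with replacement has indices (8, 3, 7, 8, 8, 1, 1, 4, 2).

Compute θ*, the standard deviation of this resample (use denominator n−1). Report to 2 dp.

θ* = 0.79

Resample values: 2.193, 0.587, 1.203, 2.193, 2.193, 0.511, 0.511, 2.289, 1.730.
Mean = 1.4900; sum of squared deviations = 4.9933
s² = 4.9933 / 8 = 0.6242
s = √0.6242 = 0.79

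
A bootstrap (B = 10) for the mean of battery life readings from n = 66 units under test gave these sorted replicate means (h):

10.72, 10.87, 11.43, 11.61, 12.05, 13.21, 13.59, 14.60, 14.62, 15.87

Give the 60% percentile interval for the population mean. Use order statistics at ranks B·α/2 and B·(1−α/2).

α = 0.40; lower rank = 10 × 0.200 = 2; upper rank = 10 × 0.800 = 8.
The 2nd smallest replicate is 10.87; the 8th is 14.60.

(10.87, 14.60)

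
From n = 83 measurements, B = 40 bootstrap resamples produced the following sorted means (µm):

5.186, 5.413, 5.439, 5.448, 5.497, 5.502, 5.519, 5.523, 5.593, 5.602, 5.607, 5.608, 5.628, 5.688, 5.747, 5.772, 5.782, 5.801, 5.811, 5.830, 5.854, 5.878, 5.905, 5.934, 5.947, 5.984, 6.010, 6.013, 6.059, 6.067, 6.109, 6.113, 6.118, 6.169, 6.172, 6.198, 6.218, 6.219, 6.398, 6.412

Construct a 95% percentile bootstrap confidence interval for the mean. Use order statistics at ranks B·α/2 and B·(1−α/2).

α = 0.05; lower rank = 40 × 0.025 = 1; upper rank = 40 × 0.975 = 39.
The 1st smallest replicate is 5.186; the 39th is 6.398.

(5.186, 6.398)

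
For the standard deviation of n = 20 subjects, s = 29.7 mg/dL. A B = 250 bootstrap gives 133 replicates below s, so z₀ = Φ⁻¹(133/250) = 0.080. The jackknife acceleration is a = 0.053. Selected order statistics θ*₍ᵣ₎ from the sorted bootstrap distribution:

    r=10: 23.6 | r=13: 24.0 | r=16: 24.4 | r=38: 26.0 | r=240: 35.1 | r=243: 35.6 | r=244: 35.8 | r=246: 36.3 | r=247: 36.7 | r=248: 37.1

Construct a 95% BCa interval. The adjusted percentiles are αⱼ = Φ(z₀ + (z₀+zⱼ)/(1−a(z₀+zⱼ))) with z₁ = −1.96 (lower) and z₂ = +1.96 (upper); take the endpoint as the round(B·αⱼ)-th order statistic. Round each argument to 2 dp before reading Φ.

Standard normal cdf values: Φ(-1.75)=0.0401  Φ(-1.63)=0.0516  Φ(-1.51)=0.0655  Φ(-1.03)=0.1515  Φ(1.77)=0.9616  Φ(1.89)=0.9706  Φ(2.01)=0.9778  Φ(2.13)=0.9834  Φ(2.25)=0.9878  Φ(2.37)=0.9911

Lower: z₀ + z₁ = 0.080 + (-1.960) = -1.880; 1 − a(z₀+z₁) = 1 − (0.053)(-1.880) = 1.0996; argument = 0.080 + (-1.880)/1.0996 = -1.6297 → -1.63.
α₁ = Φ(-1.63) = 0.0516; rank = round(250 × 0.0516) = 13; θ*₍13₎ = 24.0.
Upper: z₀ + z₂ = 2.040; 1 − a(z₀+z₂) = 0.8919; argument = 2.3673 → 2.37; α₂ = 0.9911; rank = 248; θ*₍248₎ = 37.1.

(24.0, 37.1)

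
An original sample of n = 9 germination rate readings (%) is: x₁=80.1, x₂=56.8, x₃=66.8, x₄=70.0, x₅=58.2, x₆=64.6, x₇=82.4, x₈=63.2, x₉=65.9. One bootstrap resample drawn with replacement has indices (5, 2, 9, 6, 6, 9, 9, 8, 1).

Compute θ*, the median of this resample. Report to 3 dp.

Resample values: 58.2, 56.8, 65.9, 64.6, 64.6, 65.9, 65.9, 63.2, 80.1.
Sorted: 56.8, 58.2, 63.2, 64.6, 64.6, 65.9, 65.9, 65.9, 80.1
Median = middle value = 64.600

θ* = 64.600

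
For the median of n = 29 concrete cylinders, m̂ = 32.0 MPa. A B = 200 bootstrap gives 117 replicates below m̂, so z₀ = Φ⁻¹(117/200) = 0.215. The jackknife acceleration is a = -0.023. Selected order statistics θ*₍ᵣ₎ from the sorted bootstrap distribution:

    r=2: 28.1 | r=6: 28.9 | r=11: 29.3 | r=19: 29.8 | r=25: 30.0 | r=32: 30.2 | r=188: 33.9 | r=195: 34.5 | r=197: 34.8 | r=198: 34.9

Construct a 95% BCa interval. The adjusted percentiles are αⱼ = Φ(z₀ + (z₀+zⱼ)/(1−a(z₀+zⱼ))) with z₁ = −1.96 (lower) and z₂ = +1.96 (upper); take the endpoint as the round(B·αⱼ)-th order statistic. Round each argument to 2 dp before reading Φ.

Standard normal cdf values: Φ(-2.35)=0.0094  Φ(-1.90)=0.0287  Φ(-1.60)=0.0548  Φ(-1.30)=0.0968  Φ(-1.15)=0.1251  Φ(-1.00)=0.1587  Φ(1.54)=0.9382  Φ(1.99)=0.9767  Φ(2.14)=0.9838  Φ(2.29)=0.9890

Lower: z₀ + z₁ = 0.215 + (-1.960) = -1.745; 1 − a(z₀+z₁) = 1 − (-0.023)(-1.745) = 0.9599; argument = 0.215 + (-1.745)/0.9599 = -1.6030 → -1.60.
α₁ = Φ(-1.60) = 0.0548; rank = round(200 × 0.0548) = 11; θ*₍11₎ = 29.3.
Upper: z₀ + z₂ = 2.175; 1 − a(z₀+z₂) = 1.0500; argument = 2.2864 → 2.29; α₂ = 0.9890; rank = 198; θ*₍198₎ = 34.9.

(29.3, 34.9)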